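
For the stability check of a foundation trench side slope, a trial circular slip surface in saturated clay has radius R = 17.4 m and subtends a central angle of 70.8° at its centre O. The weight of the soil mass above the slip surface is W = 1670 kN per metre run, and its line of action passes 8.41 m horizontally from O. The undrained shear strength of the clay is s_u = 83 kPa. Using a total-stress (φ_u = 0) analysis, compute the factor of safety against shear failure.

Taking moments about the centre O, the resisting moment is provided by the undrained shear strength acting along the arc:
Arc length L_a = R·θ = 17.4·(70.8°·π/180) = 17.4·1.2357 = 21.50 m
M_R = s_u·L_a·R = 83·21.50·17.4 = 31051.8 kN·m/m
M_D = W·d = 1670·8.41 = 14044.7 kN·m/m
FS = M_R / M_D = 31051.8 / 14044.7 = 2.211

FS = 2.21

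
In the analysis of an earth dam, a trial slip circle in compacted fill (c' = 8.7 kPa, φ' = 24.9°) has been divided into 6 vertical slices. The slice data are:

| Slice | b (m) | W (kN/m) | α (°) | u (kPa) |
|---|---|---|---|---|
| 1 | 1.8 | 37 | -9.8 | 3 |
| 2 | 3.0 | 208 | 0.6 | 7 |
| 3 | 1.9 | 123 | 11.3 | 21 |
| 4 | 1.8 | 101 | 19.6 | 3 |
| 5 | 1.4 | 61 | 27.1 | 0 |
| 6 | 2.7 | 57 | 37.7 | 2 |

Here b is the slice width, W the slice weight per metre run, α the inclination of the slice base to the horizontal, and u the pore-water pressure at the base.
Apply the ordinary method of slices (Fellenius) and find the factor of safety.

Ordinary method of slices: FS = Σ[c'·Δl_i + (W_i cosα_i − u_i·Δl_i)·tanφ'] / Σ W_i sinα_i, with Δl_i = b_i / cosα_i.
Slice 1: Δl = 1.8/cos(-9.8°) = 1.827 m; N'_1 = 37·cos(-9.8°) − 3·1.827 = 31.0; c'Δl = 15.89; W sinα = -6.3
Slice 2: Δl = 3.0/cos0.6° = 3.000 m; N'_2 = 208·cos0.6° − 7·3.000 = 187.0; c'Δl = 26.10; W sinα = 2.2
Slice 3: Δl = 1.9/cos11.3° = 1.938 m; N'_3 = 123·cos11.3° − 21·1.938 = 79.9; c'Δl = 16.86; W sinα = 24.1
Slice 4: Δl = 1.8/cos19.6° = 1.911 m; N'_4 = 101·cos19.6° − 3·1.911 = 89.4; c'Δl = 16.62; W sinα = 33.9
Slice 5: Δl = 1.4/cos27.1° = 1.573 m; N'_5 = 61·cos27.1° − 0·1.573 = 54.3; c'Δl = 13.68; W sinα = 27.8
Slice 6: Δl = 2.7/cos37.7° = 3.412 m; N'_6 = 57·cos37.7° − 2·3.412 = 38.3; c'Δl = 29.69; W sinα = 34.9
Σc'Δl = 118.8 kN/m; ΣN' = 479.9 kN/m; ΣW sinα = 116.5 kN/m
Resisting = 118.8 + 479.9·tan24.9° = 118.8 + 222.8 = 341.6 kN/m
FS = 341.6 / 116.5 = 2.932

FS = 2.93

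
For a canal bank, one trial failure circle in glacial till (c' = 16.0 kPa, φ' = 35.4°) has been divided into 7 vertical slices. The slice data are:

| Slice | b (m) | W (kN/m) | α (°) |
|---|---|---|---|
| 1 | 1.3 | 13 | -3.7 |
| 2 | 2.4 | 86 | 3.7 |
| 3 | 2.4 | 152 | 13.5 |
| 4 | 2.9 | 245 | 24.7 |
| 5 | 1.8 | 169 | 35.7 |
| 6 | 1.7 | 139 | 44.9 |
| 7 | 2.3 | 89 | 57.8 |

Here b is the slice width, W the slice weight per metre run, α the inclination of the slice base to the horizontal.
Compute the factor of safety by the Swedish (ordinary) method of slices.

Ordinary method of slices: FS = Σ[c'·Δl_i + (W_i cosα_i)·tanφ'] / Σ W_i sinα_i, with Δl_i = b_i / cosα_i.
Slice 1: Δl = 1.3/cos(-3.7°) = 1.303 m; N'_1 = 13·cos(-3.7°) = 13.0; c'Δl = 20.84; W sinα = -0.8
Slice 2: Δl = 2.4/cos3.7° = 2.405 m; N'_2 = 86·cos3.7° = 85.8; c'Δl = 38.48; W sinα = 5.5
Slice 3: Δl = 2.4/cos13.5° = 2.468 m; N'_3 = 152·cos13.5° = 147.8; c'Δl = 39.49; W sinα = 35.5
Slice 4: Δl = 2.9/cos24.7° = 3.192 m; N'_4 = 245·cos24.7° = 222.6; c'Δl = 51.07; W sinα = 102.4
Slice 5: Δl = 1.8/cos35.7° = 2.217 m; N'_5 = 169·cos35.7° = 137.2; c'Δl = 35.46; W sinα = 98.6
Slice 6: Δl = 1.7/cos44.9° = 2.400 m; N'_6 = 139·cos44.9° = 98.5; c'Δl = 38.40; W sinα = 98.1
Slice 7: Δl = 2.3/cos57.8° = 4.316 m; N'_7 = 89·cos57.8° = 47.4; c'Δl = 69.06; W sinα = 75.3
Σc'Δl = 292.8 kN/m; ΣN' = 752.3 kN/m; ΣW sinα = 414.6 kN/m
Resisting = 292.8 + 752.3·tan35.4° = 292.8 + 534.6 = 827.4 kN/m
FS = 827.4 / 414.6 = 1.996

FS = 2.00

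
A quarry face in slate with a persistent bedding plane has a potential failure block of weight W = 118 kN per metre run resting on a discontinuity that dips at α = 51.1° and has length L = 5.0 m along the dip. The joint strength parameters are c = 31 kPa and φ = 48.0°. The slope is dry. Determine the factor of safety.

FS = 2.58

Resolving the block weight along and normal to the plane and applying the Mohr–Coulomb strength on the joint:
N' = W cosα = 118·cos51.1° = 74.1 kN/m
Driving force T = W sinα = 118·sin51.1° = 91.8 kN/m
Resisting force R = c·L + N'·tanφ = 31·5.0 + 74.1·tan48.0° = 155.0 + 82.3 = 237.3 kN/m
FS = R / T = 237.3 / 91.8 = 2.584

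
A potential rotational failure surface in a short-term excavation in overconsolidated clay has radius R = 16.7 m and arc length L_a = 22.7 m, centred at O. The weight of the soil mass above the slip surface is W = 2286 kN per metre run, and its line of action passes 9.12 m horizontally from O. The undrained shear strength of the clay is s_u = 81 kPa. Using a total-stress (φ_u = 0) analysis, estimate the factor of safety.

FS = 1.47

Taking moments about the centre O, the resisting moment is provided by the undrained shear strength acting along the arc:
M_R = s_u·L_a·R = 81·22.70·16.7 = 30706.3 kN·m/m
M_D = W·d = 2286·9.12 = 20848.3 kN·m/m
FS = M_R / M_D = 30706.3 / 20848.3 = 1.473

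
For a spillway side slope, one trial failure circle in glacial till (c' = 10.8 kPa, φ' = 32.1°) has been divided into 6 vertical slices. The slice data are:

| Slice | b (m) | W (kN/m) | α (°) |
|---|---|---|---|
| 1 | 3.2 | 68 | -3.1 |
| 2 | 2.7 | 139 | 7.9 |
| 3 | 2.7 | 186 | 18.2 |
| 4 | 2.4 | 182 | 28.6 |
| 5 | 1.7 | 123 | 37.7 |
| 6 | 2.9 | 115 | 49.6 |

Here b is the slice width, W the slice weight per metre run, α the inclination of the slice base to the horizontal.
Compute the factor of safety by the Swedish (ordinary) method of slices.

FS = 1.99

Ordinary method of slices: FS = Σ[c'·Δl_i + (W_i cosα_i)·tanφ'] / Σ W_i sinα_i, with Δl_i = b_i / cosα_i.
Slice 1: Δl = 3.2/cos(-3.1°) = 3.205 m; N'_1 = 68·cos(-3.1°) = 67.9; c'Δl = 34.61; W sinα = -3.7
Slice 2: Δl = 2.7/cos7.9° = 2.726 m; N'_2 = 139·cos7.9° = 137.7; c'Δl = 29.44; W sinα = 19.1
Slice 3: Δl = 2.7/cos18.2° = 2.842 m; N'_3 = 186·cos18.2° = 176.7; c'Δl = 30.70; W sinα = 58.1
Slice 4: Δl = 2.4/cos28.6° = 2.734 m; N'_4 = 182·cos28.6° = 159.8; c'Δl = 29.52; W sinα = 87.1
Slice 5: Δl = 1.7/cos37.7° = 2.149 m; N'_5 = 123·cos37.7° = 97.3; c'Δl = 23.20; W sinα = 75.2
Slice 6: Δl = 2.9/cos49.6° = 4.474 m; N'_6 = 115·cos49.6° = 74.5; c'Δl = 48.32; W sinα = 87.6
Σc'Δl = 195.8 kN/m; ΣN' = 713.9 kN/m; ΣW sinα = 323.4 kN/m
Resisting = 195.8 + 713.9·tan32.1° = 195.8 + 447.8 = 643.6 kN/m
FS = 643.6 / 323.4 = 1.990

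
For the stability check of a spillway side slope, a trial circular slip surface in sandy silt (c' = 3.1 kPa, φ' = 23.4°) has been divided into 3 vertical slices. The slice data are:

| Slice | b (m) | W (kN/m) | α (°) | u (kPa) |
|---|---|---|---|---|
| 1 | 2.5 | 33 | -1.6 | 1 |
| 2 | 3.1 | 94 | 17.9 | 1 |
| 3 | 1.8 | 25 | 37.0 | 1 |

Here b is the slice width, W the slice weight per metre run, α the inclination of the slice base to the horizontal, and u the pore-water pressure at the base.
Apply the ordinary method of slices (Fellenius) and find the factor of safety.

FS = 1.93

Ordinary method of slices: FS = Σ[c'·Δl_i + (W_i cosα_i − u_i·Δl_i)·tanφ'] / Σ W_i sinα_i, with Δl_i = b_i / cosα_i.
Slice 1: Δl = 2.5/cos(-1.6°) = 2.501 m; N'_1 = 33·cos(-1.6°) − 1·2.501 = 30.5; c'Δl = 7.75; W sinα = -0.9
Slice 2: Δl = 3.1/cos17.9° = 3.258 m; N'_2 = 94·cos17.9° − 1·3.258 = 86.2; c'Δl = 10.10; W sinα = 28.9
Slice 3: Δl = 1.8/cos37.0° = 2.254 m; N'_3 = 25·cos37.0° − 1·2.254 = 17.7; c'Δl = 6.99; W sinα = 15.0
Σc'Δl = 24.8 kN/m; ΣN' = 134.4 kN/m; ΣW sinα = 43.0 kN/m
Resisting = 24.8 + 134.4·tan23.4° = 24.8 + 58.2 = 83.0 kN/m
FS = 83.0 / 43.0 = 1.929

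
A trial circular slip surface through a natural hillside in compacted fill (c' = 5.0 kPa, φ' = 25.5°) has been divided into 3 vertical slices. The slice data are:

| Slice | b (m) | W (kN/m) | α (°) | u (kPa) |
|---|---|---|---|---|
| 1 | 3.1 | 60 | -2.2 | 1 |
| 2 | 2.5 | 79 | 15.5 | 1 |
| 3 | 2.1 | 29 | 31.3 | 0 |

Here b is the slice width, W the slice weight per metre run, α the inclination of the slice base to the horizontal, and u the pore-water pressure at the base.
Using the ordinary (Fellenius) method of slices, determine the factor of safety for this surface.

FS = 3.39

Ordinary method of slices: FS = Σ[c'·Δl_i + (W_i cosα_i − u_i·Δl_i)·tanφ'] / Σ W_i sinα_i, with Δl_i = b_i / cosα_i.
Slice 1: Δl = 3.1/cos(-2.2°) = 3.102 m; N'_1 = 60·cos(-2.2°) − 1·3.102 = 56.9; c'Δl = 15.51; W sinα = -2.3
Slice 2: Δl = 2.5/cos15.5° = 2.594 m; N'_2 = 79·cos15.5° − 1·2.594 = 73.5; c'Δl = 12.97; W sinα = 21.1
Slice 3: Δl = 2.1/cos31.3° = 2.458 m; N'_3 = 29·cos31.3° − 0·2.458 = 24.8; c'Δl = 12.29; W sinα = 15.1
Σc'Δl = 40.8 kN/m; ΣN' = 155.2 kN/m; ΣW sinα = 33.9 kN/m
Resisting = 40.8 + 155.2·tan25.5° = 40.8 + 74.0 = 114.8 kN/m
FS = 114.8 / 33.9 = 3.388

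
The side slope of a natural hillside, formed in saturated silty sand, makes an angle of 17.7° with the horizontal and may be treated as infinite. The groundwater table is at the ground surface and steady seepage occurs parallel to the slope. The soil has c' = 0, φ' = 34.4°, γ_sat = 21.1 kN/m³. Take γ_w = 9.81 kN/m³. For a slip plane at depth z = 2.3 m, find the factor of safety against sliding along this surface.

With seepage parallel to the slope and the water table at the surface, the effective normal stress on the slip plane uses the buoyant unit weight γ' = γ_sat − γ_w while the driving shear stress uses γ_sat:
FS = [c' + γ' z cos²β tanφ'] / [γ_sat z sinβ cosβ]
(For c' = 0 this reduces to FS = (γ'/γ_sat)·tanφ'/tanβ.)
γ' = 21.1 − 9.81 = 11.29 kN/m³
Numerator = 0.0 + 11.29·2.3·cos²17.7°·tan34.4° = 0.0 + 11.29·2.3·0.9076·0.6847 = 16.136 kPa
Denominator = 21.1·2.3·sin17.7°·cos17.7° = 21.1·2.3·0.3040·0.9527 = 14.056 kPa
FS = 16.136 / 14.056 = 1.148

FS = 1.15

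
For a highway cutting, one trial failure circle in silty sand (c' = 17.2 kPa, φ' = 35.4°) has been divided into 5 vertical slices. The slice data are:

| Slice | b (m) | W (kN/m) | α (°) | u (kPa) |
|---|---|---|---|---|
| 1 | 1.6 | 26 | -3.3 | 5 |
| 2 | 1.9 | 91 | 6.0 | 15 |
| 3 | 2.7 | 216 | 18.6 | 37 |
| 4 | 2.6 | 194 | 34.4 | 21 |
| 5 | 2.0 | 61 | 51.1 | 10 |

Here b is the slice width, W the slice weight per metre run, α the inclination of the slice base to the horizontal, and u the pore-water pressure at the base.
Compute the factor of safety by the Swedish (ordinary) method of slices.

Ordinary method of slices: FS = Σ[c'·Δl_i + (W_i cosα_i − u_i·Δl_i)·tanφ'] / Σ W_i sinα_i, with Δl_i = b_i / cosα_i.
Slice 1: Δl = 1.6/cos(-3.3°) = 1.603 m; N'_1 = 26·cos(-3.3°) − 5·1.603 = 17.9; c'Δl = 27.57; W sinα = -1.5
Slice 2: Δl = 1.9/cos6.0° = 1.910 m; N'_2 = 91·cos6.0° − 15·1.910 = 61.8; c'Δl = 32.86; W sinα = 9.5
Slice 3: Δl = 2.7/cos18.6° = 2.849 m; N'_3 = 216·cos18.6° − 37·2.849 = 99.3; c'Δl = 49.00; W sinα = 68.9
Slice 4: Δl = 2.6/cos34.4° = 3.151 m; N'_4 = 194·cos34.4° − 21·3.151 = 93.9; c'Δl = 54.20; W sinα = 109.6
Slice 5: Δl = 2.0/cos51.1° = 3.185 m; N'_5 = 61·cos51.1° − 10·3.185 = 6.5; c'Δl = 54.78; W sinα = 47.5
Σc'Δl = 218.4 kN/m; ΣN' = 279.5 kN/m; ΣW sinα = 234.0 kN/m
Resisting = 218.4 + 279.5·tan35.4° = 218.4 + 198.6 = 417.0 kN/m
FS = 417.0 / 234.0 = 1.782

FS = 1.78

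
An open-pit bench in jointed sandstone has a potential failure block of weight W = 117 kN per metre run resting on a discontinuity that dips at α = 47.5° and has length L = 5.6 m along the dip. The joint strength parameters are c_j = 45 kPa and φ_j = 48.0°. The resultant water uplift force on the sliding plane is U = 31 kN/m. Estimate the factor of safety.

FS = 3.54

Resolving the block weight along and normal to the plane and applying the Mohr–Coulomb strength on the joint:
N' = W cosα − U = 117·cos47.5° − 31 = 48.0 kN/m
Driving force T = W sinα = 117·sin47.5° = 86.3 kN/m
Resisting force R = c_j·L + N'·tanφ_j = 45·5.6 + 48.0·tan48.0° = 252.0 + 53.4 = 305.4 kN/m
FS = R / T = 305.4 / 86.3 = 3.540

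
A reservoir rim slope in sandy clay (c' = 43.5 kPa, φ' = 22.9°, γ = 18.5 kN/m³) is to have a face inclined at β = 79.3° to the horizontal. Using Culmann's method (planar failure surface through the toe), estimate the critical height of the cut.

H_c = 19.06 m

Culmann's analysis gives the critical failure plane at α_cr = (β + φ')/2 = (79.3 + 22.9)/2 = 51.1°, and the critical height
H_c = (4c'/γ) · sinβ cosφ' / [1 − cos(β − φ')]
    = (4·43.5/18.5) · sin79.3°·cos22.9° / [1 − cos(56.4°)]
    = 9.405 · 0.9826·0.9212 / [1 − 0.5534]
    = 9.405 · 0.9052 / 0.4466
    = 19.06 m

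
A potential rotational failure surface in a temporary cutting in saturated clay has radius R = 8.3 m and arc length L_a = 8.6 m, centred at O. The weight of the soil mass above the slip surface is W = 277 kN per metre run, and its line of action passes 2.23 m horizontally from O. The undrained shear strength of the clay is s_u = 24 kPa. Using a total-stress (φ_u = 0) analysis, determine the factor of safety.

Taking moments about the centre O, the resisting moment is provided by the undrained shear strength acting along the arc:
M_R = s_u·L_a·R = 24·8.60·8.3 = 1713.1 kN·m/m
M_D = W·d = 277·2.23 = 617.7 kN·m/m
FS = M_R / M_D = 1713.1 / 617.7 = 2.773

FS = 2.77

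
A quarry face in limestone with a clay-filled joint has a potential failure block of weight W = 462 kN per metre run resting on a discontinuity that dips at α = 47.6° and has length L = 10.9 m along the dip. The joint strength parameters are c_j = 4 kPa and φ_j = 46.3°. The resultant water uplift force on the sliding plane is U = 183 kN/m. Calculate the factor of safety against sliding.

Resolving the block weight along and normal to the plane and applying the Mohr–Coulomb strength on the joint:
N' = W cosα − U = 462·cos47.6° − 183 = 128.5 kN/m
Driving force T = W sinα = 462·sin47.6° = 341.2 kN/m
Resisting force R = c_j·L + N'·tanφ_j = 4·10.9 + 128.5·tan46.3° = 43.6 + 134.5 = 178.1 kN/m
FS = R / T = 178.1 / 341.2 = 0.522

FS = 0.52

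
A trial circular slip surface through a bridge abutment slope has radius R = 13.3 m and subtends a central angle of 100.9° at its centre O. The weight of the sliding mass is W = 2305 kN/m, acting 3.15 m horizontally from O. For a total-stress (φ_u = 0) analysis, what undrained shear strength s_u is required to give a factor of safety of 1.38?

FS = s_u·L_a·R / (W·d), so s_u = FS·W·d / (L_a·R).
Arc length L_a = R·θ = 13.3·(100.9°·π/180) = 13.3·1.7610 = 23.42 m
s_u = 1.38·2305·3.15 / (23.42·13.3) = 10019.8 / 311.51 = 32.17 kPa

s_u = 32.2 kPa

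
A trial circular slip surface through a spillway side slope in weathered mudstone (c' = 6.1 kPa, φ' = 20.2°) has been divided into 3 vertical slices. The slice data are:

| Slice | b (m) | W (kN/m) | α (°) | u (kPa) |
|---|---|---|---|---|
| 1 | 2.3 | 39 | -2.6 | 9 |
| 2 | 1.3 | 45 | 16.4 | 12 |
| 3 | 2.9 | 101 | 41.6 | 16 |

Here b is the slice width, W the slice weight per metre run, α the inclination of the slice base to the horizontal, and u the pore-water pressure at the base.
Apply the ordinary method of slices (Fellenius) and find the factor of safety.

FS = 0.87

Ordinary method of slices: FS = Σ[c'·Δl_i + (W_i cosα_i − u_i·Δl_i)·tanφ'] / Σ W_i sinα_i, with Δl_i = b_i / cosα_i.
Slice 1: Δl = 2.3/cos(-2.6°) = 2.302 m; N'_1 = 39·cos(-2.6°) − 9·2.302 = 18.2; c'Δl = 14.04; W sinα = -1.8
Slice 2: Δl = 1.3/cos16.4° = 1.355 m; N'_2 = 45·cos16.4° − 12·1.355 = 26.9; c'Δl = 8.27; W sinα = 12.7
Slice 3: Δl = 2.9/cos41.6° = 3.878 m; N'_3 = 101·cos41.6° − 16·3.878 = 13.5; c'Δl = 23.66; W sinα = 67.1
Σc'Δl = 46.0 kN/m; ΣN' = 58.6 kN/m; ΣW sinα = 78.0 kN/m
Resisting = 46.0 + 58.6·tan20.2° = 46.0 + 21.6 = 67.5 kN/m
FS = 67.5 / 78.0 = 0.866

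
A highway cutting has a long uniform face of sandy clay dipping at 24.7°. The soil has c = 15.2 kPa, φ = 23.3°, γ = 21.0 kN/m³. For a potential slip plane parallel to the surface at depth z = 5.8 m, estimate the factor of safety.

FS = 1.27

For an infinite slope with a slip plane parallel to the surface (no pore pressure): FS = [c + γz cos²β tanφ] / [γz sinβ cosβ].
γz = 21.0·5.8 = 121.80 kN/m²
Numerator = 15.2 + 121.80·cos²24.7°·tan23.3° = 15.2 + 121.80·0.8254·0.4307 = 58.496 kPa
Denominator = 121.80·sin24.7°·cos24.7° = 121.80·0.4179·0.9085 = 46.240 kPa
FS = 58.496 / 46.240 = 1.265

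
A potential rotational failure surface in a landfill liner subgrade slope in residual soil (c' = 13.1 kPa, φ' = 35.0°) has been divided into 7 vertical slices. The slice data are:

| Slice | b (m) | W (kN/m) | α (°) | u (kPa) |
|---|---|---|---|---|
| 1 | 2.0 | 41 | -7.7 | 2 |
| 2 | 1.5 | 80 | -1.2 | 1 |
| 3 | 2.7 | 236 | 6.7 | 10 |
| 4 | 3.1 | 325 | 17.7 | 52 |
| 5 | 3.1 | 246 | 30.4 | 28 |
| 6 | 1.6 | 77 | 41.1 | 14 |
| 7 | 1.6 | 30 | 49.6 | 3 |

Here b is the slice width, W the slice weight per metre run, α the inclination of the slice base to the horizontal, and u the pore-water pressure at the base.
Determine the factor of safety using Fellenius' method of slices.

FS = 2.09

Ordinary method of slices: FS = Σ[c'·Δl_i + (W_i cosα_i − u_i·Δl_i)·tanφ'] / Σ W_i sinα_i, with Δl_i = b_i / cosα_i.
Slice 1: Δl = 2.0/cos(-7.7°) = 2.018 m; N'_1 = 41·cos(-7.7°) − 2·2.018 = 36.6; c'Δl = 26.44; W sinα = -5.5
Slice 2: Δl = 1.5/cos(-1.2°) = 1.500 m; N'_2 = 80·cos(-1.2°) − 1·1.500 = 78.5; c'Δl = 19.65; W sinα = -1.7
Slice 3: Δl = 2.7/cos6.7° = 2.719 m; N'_3 = 236·cos6.7° − 10·2.719 = 207.2; c'Δl = 35.61; W sinα = 27.5
Slice 4: Δl = 3.1/cos17.7° = 3.254 m; N'_4 = 325·cos17.7° − 52·3.254 = 140.4; c'Δl = 42.63; W sinα = 98.8
Slice 5: Δl = 3.1/cos30.4° = 3.594 m; N'_5 = 246·cos30.4° − 28·3.594 = 111.5; c'Δl = 47.08; W sinα = 124.5
Slice 6: Δl = 1.6/cos41.1° = 2.123 m; N'_6 = 77·cos41.1° − 14·2.123 = 28.3; c'Δl = 27.81; W sinα = 50.6
Slice 7: Δl = 1.6/cos49.6° = 2.469 m; N'_7 = 30·cos49.6° − 3·2.469 = 12.0; c'Δl = 32.34; W sinα = 22.8
Σc'Δl = 231.6 kN/m; ΣN' = 614.6 kN/m; ΣW sinα = 317.1 kN/m
Resisting = 231.6 + 614.6·tan35.0° = 231.6 + 430.3 = 661.9 kN/m
FS = 661.9 / 317.1 = 2.087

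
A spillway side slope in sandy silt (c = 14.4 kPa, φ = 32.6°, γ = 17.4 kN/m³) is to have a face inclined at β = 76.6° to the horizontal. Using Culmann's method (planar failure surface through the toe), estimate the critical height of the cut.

H_c = 9.67 m

Culmann's analysis gives the critical failure plane at α_cr = (β + φ)/2 = (76.6 + 32.6)/2 = 54.6°, and the critical height
H_c = (4c/γ) · sinβ cosφ / [1 − cos(β − φ)]
    = (4·14.4/17.4) · sin76.6°·cos32.6° / [1 − cos(44.0°)]
    = 3.310 · 0.9728·0.8425 / [1 − 0.7193]
    = 3.310 · 0.8195 / 0.2807
    = 9.67 m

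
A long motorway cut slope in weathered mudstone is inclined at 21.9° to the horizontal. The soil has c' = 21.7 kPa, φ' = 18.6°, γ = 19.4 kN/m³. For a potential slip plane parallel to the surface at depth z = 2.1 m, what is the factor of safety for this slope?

For an infinite slope with a slip plane parallel to the surface (no pore pressure): FS = [c' + γz cos²β tanφ'] / [γz sinβ cosβ].
γz = 19.4·2.1 = 40.74 kN/m²
Numerator = 21.7 + 40.74·cos²21.9°·tan18.6° = 21.7 + 40.74·0.8609·0.3365 = 33.503 kPa
Denominator = 40.74·sin21.9°·cos21.9° = 40.74·0.3730·0.9278 = 14.099 kPa
FS = 33.503 / 14.099 = 2.376

FS = 2.38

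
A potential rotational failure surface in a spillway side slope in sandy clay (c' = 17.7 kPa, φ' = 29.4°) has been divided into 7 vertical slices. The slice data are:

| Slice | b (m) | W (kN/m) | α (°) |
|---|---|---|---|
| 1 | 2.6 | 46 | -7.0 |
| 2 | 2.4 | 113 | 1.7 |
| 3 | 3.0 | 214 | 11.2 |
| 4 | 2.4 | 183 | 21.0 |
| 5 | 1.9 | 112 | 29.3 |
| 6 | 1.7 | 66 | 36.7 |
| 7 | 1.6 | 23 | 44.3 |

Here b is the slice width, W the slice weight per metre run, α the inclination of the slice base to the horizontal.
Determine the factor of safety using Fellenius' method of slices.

FS = 3.26

Ordinary method of slices: FS = Σ[c'·Δl_i + (W_i cosα_i)·tanφ'] / Σ W_i sinα_i, with Δl_i = b_i / cosα_i.
Slice 1: Δl = 2.6/cos(-7.0°) = 2.620 m; N'_1 = 46·cos(-7.0°) = 45.7; c'Δl = 46.37; W sinα = -5.6
Slice 2: Δl = 2.4/cos1.7° = 2.401 m; N'_2 = 113·cos1.7° = 113.0; c'Δl = 42.50; W sinα = 3.4
Slice 3: Δl = 3.0/cos11.2° = 3.058 m; N'_3 = 214·cos11.2° = 209.9; c'Δl = 54.13; W sinα = 41.6
Slice 4: Δl = 2.4/cos21.0° = 2.571 m; N'_4 = 183·cos21.0° = 170.8; c'Δl = 45.50; W sinα = 65.6
Slice 5: Δl = 1.9/cos29.3° = 2.179 m; N'_5 = 112·cos29.3° = 97.7; c'Δl = 38.56; W sinα = 54.8
Slice 6: Δl = 1.7/cos36.7° = 2.120 m; N'_6 = 66·cos36.7° = 52.9; c'Δl = 37.53; W sinα = 39.4
Slice 7: Δl = 1.6/cos44.3° = 2.236 m; N'_7 = 23·cos44.3° = 16.5; c'Δl = 39.57; W sinα = 16.1
Σc'Δl = 304.2 kN/m; ΣN' = 706.4 kN/m; ΣW sinα = 215.2 kN/m
Resisting = 304.2 + 706.4·tan29.4° = 304.2 + 398.1 = 702.2 kN/m
FS = 702.2 / 215.2 = 3.263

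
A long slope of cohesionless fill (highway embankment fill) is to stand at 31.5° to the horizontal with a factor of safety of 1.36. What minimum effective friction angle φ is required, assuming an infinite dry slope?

FS = tanφ/tanβ ⇒ tanφ = FS · tanβ = 1.36 · tan31.5° = 0.8334
φ = arctan(0.8334) = 39.81°

φ = 39.8°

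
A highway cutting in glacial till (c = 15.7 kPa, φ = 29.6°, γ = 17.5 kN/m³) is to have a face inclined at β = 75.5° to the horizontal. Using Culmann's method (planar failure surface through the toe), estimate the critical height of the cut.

Culmann's analysis gives the critical failure plane at α_cr = (β + φ)/2 = (75.5 + 29.6)/2 = 52.5°, and the critical height
H_c = (4c/γ) · sinβ cosφ / [1 − cos(β − φ)]
    = (4·15.7/17.5) · sin75.5°·cos29.6° / [1 − cos(45.9°)]
    = 3.589 · 0.9681·0.8695 / [1 − 0.6959]
    = 3.589 · 0.8418 / 0.3041
    = 9.93 m

H_c = 9.93 m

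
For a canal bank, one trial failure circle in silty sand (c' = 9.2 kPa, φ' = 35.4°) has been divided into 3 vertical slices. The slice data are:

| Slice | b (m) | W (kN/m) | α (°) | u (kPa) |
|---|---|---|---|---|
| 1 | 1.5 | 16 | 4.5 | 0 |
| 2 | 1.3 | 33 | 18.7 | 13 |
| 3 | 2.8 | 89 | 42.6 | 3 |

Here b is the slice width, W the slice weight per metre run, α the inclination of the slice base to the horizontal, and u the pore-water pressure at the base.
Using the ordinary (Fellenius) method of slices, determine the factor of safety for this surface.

Ordinary method of slices: FS = Σ[c'·Δl_i + (W_i cosα_i − u_i·Δl_i)·tanφ'] / Σ W_i sinα_i, with Δl_i = b_i / cosα_i.
Slice 1: Δl = 1.5/cos4.5° = 1.505 m; N'_1 = 16·cos4.5° − 0·1.505 = 16.0; c'Δl = 13.84; W sinα = 1.3
Slice 2: Δl = 1.3/cos18.7° = 1.372 m; N'_2 = 33·cos18.7° − 13·1.372 = 13.4; c'Δl = 12.63; W sinα = 10.6
Slice 3: Δl = 2.8/cos42.6° = 3.804 m; N'_3 = 89·cos42.6° − 3·3.804 = 54.1; c'Δl = 35.00; W sinα = 60.2
Σc'Δl = 61.5 kN/m; ΣN' = 83.5 kN/m; ΣW sinα = 72.1 kN/m
Resisting = 61.5 + 83.5·tan35.4° = 61.5 + 59.3 = 120.8 kN/m
FS = 120.8 / 72.1 = 1.676

FS = 1.68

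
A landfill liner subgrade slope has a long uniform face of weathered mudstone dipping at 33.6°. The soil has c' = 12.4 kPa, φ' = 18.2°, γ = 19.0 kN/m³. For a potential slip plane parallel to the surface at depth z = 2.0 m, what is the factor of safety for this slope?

FS = 1.20

For an infinite slope with a slip plane parallel to the surface (no pore pressure): FS = [c' + γz cos²β tanφ'] / [γz sinβ cosβ].
γz = 19.0·2.0 = 38.00 kN/m²
Numerator = 12.4 + 38.00·cos²33.6°·tan18.2° = 12.4 + 38.00·0.6938·0.3288 = 21.068 kPa
Denominator = 38.00·sin33.6°·cos33.6° = 38.00·0.5534·0.8329 = 17.515 kPa
FS = 21.068 / 17.515 = 1.203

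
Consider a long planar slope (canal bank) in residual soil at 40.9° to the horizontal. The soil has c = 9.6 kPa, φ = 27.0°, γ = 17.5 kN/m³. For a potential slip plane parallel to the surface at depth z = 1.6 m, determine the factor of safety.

FS = 1.28

For an infinite slope with a slip plane parallel to the surface (no pore pressure): FS = [c + γz cos²β tanφ] / [γz sinβ cosβ].
γz = 17.5·1.6 = 28.00 kN/m²
Numerator = 9.6 + 28.00·cos²40.9°·tan27.0° = 9.6 + 28.00·0.5713·0.5095 = 17.751 kPa
Denominator = 28.00·sin40.9°·cos40.9° = 28.00·0.6547·0.7559 = 13.857 kPa
FS = 17.751 / 13.857 = 1.281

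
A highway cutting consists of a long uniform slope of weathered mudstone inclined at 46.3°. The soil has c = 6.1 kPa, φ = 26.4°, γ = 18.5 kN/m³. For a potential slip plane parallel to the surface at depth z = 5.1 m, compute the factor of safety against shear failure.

For an infinite slope with a slip plane parallel to the surface (no pore pressure): FS = [c + γz cos²β tanφ] / [γz sinβ cosβ].
γz = 18.5·5.1 = 94.35 kN/m²
Numerator = 6.1 + 94.35·cos²46.3°·tan26.4° = 6.1 + 94.35·0.4773·0.4964 = 28.456 kPa
Denominator = 94.35·sin46.3°·cos46.3° = 94.35·0.7230·0.6909 = 47.126 kPa
FS = 28.456 / 47.126 = 0.604

FS = 0.60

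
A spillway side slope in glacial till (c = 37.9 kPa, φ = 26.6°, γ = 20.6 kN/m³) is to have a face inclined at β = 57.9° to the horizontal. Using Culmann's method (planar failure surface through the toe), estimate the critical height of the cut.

H_c = 38.30 m

Culmann's analysis gives the critical failure plane at α_cr = (β + φ)/2 = (57.9 + 26.6)/2 = 42.2°, and the critical height
H_c = (4c/γ) · sinβ cosφ / [1 − cos(β − φ)]
    = (4·37.9/20.6) · sin57.9°·cos26.6° / [1 − cos(31.3°)]
    = 7.359 · 0.8471·0.8942 / [1 − 0.8545]
    = 7.359 · 0.7575 / 0.1455
    = 38.30 m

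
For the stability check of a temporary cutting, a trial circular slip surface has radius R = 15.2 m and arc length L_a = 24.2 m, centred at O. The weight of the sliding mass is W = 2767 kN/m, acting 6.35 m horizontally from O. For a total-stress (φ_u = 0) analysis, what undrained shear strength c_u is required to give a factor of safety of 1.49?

c_u = 71.2 kPa

FS = c_u·L_a·R / (W·d), so c_u = FS·W·d / (L_a·R).
c_u = 1.49·2767·6.35 / (24.20·15.2) = 26180.0 / 367.84 = 71.17 kPa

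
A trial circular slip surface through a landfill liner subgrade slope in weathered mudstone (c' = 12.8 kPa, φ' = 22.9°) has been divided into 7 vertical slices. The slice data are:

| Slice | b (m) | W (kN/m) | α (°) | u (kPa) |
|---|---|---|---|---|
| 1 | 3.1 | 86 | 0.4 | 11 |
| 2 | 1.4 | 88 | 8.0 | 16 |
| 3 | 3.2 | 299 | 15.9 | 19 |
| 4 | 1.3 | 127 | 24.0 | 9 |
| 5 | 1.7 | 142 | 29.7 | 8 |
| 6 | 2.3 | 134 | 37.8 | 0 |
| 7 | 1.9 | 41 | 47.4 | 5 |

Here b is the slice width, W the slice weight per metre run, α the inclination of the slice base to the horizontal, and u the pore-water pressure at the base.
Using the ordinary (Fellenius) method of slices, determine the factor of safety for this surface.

FS = 1.52

Ordinary method of slices: FS = Σ[c'·Δl_i + (W_i cosα_i − u_i·Δl_i)·tanφ'] / Σ W_i sinα_i, with Δl_i = b_i / cosα_i.
Slice 1: Δl = 3.1/cos0.4° = 3.100 m; N'_1 = 86·cos0.4° − 11·3.100 = 51.9; c'Δl = 39.68; W sinα = 0.6
Slice 2: Δl = 1.4/cos8.0° = 1.414 m; N'_2 = 88·cos8.0° − 16·1.414 = 64.5; c'Δl = 18.10; W sinα = 12.2
Slice 3: Δl = 3.2/cos15.9° = 3.327 m; N'_3 = 299·cos15.9° − 19·3.327 = 224.3; c'Δl = 42.59; W sinα = 81.9
Slice 4: Δl = 1.3/cos24.0° = 1.423 m; N'_4 = 127·cos24.0° − 9·1.423 = 103.2; c'Δl = 18.21; W sinα = 51.7
Slice 5: Δl = 1.7/cos29.7° = 1.957 m; N'_5 = 142·cos29.7° − 8·1.957 = 107.7; c'Δl = 25.05; W sinα = 70.4
Slice 6: Δl = 2.3/cos37.8° = 2.911 m; N'_6 = 134·cos37.8° − 0·2.911 = 105.9; c'Δl = 37.26; W sinα = 82.1
Slice 7: Δl = 1.9/cos47.4° = 2.807 m; N'_7 = 41·cos47.4° − 5·2.807 = 13.7; c'Δl = 35.93; W sinα = 30.2
Σc'Δl = 216.8 kN/m; ΣN' = 671.3 kN/m; ΣW sinα = 329.1 kN/m
Resisting = 216.8 + 671.3·tan22.9° = 216.8 + 283.6 = 500.4 kN/m
FS = 500.4 / 329.1 = 1.521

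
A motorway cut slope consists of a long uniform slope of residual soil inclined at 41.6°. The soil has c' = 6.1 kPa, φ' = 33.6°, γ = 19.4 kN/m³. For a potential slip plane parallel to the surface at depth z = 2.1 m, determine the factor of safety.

For an infinite slope with a slip plane parallel to the surface (no pore pressure): FS = [c' + γz cos²β tanφ'] / [γz sinβ cosβ].
γz = 19.4·2.1 = 40.74 kN/m²
Numerator = 6.1 + 40.74·cos²41.6°·tan33.6° = 6.1 + 40.74·0.5592·0.6644 = 21.236 kPa
Denominator = 40.74·sin41.6°·cos41.6° = 40.74·0.6639·0.7478 = 20.227 kPa
FS = 21.236 / 20.227 = 1.050

FS = 1.05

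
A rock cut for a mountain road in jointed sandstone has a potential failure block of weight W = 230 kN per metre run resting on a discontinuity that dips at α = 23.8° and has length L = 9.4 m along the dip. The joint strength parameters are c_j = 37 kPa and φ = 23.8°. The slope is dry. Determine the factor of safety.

FS = 4.75

Resolving the block weight along and normal to the plane and applying the Mohr–Coulomb strength on the joint:
N' = W cosα = 230·cos23.8° = 210.4 kN/m
Driving force T = W sinα = 230·sin23.8° = 92.8 kN/m
Resisting force R = c_j·L + N'·tanφ = 37·9.4 + 210.4·tan23.8° = 347.8 + 92.8 = 440.6 kN/m
FS = R / T = 440.6 / 92.8 = 4.747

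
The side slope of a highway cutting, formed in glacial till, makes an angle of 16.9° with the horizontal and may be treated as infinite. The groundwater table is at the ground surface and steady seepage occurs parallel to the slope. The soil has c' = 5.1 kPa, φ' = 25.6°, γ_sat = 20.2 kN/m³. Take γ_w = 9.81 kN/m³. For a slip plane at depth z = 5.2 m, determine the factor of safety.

FS = 0.99

With seepage parallel to the slope and the water table at the surface, the effective normal stress on the slip plane uses the buoyant unit weight γ' = γ_sat − γ_w while the driving shear stress uses γ_sat:
FS = [c' + γ' z cos²β tanφ'] / [γ_sat z sinβ cosβ]
γ' = 20.2 − 9.81 = 10.39 kN/m³
Numerator = 5.1 + 10.39·5.2·cos²16.9°·tan25.6° = 5.1 + 10.39·5.2·0.9155·0.4791 = 28.798 kPa
Denominator = 20.2·5.2·sin16.9°·cos16.9° = 20.2·5.2·0.2907·0.9568 = 29.217 kPa
FS = 28.798 / 29.217 = 0.986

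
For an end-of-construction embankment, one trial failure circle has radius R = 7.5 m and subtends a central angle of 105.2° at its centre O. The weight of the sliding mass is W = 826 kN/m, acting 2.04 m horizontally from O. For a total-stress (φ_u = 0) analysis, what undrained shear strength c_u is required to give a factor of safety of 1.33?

c_u = 21.7 kPa

FS = c_u·L_a·R / (W·d), so c_u = FS·W·d / (L_a·R).
Arc length L_a = R·θ = 7.5·(105.2°·π/180) = 7.5·1.8361 = 13.77 m
c_u = 1.33·826·2.04 / (13.77·7.5) = 2241.1 / 103.28 = 21.70 kPa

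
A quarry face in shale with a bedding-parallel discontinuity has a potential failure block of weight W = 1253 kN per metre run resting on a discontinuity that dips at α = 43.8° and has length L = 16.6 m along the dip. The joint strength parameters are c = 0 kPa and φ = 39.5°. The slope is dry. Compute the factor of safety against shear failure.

FS = 0.86

Resolving the block weight along and normal to the plane and applying the Mohr–Coulomb strength on the joint:
N' = W cosα = 1253·cos43.8° = 904.4 kN/m
Driving force T = W sinα = 1253·sin43.8° = 867.3 kN/m
Resisting force R = c·L + N'·tanφ = 0·16.6 + 904.4·tan39.5° = 0.0 + 745.5 = 745.5 kN/m
FS = R / T = 745.5 / 867.3 = 0.860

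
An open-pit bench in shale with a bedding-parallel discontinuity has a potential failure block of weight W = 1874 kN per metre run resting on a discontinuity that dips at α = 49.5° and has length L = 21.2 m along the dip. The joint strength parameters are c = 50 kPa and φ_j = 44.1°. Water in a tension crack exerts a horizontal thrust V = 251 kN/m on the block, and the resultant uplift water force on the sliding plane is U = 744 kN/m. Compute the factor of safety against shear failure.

FS = 0.84

Resolving the block weight along and normal to the plane and applying the Mohr–Coulomb strength on the joint:
N' = W cosα − U − V sinα = 1874·cos49.5° − 744 − 251·sin49.5° = 282.2 kN/m
Driving force T = W sinα + V cosα = 1874·sin49.5° + 251·cos49.5° = 1588.0 kN/m
Resisting force R = c·L + N'·tanφ_j = 50·21.2 + 282.2·tan44.1° = 1060.0 + 273.5 = 1333.5 kN/m
FS = R / T = 1333.5 / 1588.0 = 0.840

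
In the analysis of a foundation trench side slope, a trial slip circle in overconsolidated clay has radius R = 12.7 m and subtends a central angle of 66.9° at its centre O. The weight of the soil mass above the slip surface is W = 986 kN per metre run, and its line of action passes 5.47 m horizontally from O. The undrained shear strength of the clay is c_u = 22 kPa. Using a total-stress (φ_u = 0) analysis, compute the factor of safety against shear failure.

FS = 0.77

Taking moments about the centre O, the resisting moment is provided by the undrained shear strength acting along the arc:
Arc length L_a = R·θ = 12.7·(66.9°·π/180) = 12.7·1.1676 = 14.83 m
M_R = c_u·L_a·R = 22·14.83·12.7 = 4143.2 kN·m/m
M_D = W·d = 986·5.47 = 5393.4 kN·m/m
FS = M_R / M_D = 4143.2 / 5393.4 = 0.768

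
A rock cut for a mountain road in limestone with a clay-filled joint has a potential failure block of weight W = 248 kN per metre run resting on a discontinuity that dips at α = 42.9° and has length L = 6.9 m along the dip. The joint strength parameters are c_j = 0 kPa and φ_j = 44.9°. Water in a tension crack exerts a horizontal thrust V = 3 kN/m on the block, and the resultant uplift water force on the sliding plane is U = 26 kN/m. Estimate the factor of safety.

Resolving the block weight along and normal to the plane and applying the Mohr–Coulomb strength on the joint:
N' = W cosα − U − V sinα = 248·cos42.9° − 26 − 3·sin42.9° = 153.6 kN/m
Driving force T = W sinα + V cosα = 248·sin42.9° + 3·cos42.9° = 171.0 kN/m
Resisting force R = c_j·L + N'·tanφ_j = 0·6.9 + 153.6·tan44.9° = 0.0 + 153.1 = 153.1 kN/m
FS = R / T = 153.1 / 171.0 = 0.895

FS = 0.90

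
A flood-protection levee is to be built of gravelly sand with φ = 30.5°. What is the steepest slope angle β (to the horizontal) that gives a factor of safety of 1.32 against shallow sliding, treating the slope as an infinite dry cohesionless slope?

β = 24.0°

For an infinite dry cohesionless slope FS = tanφ/tanβ, so tanβ = tanφ / FS.
tanβ = tan30.5° / 1.32 = 0.5890 / 1.32 = 0.4462
β = arctan(0.4462) = 24.05°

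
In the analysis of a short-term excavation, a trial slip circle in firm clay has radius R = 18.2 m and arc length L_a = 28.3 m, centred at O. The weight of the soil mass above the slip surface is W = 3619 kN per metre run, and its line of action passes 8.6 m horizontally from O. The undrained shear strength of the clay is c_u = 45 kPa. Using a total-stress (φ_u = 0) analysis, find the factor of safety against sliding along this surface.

FS = 0.74

Taking moments about the centre O, the resisting moment is provided by the undrained shear strength acting along the arc:
M_R = c_u·L_a·R = 45·28.30·18.2 = 23177.7 kN·m/m
M_D = W·d = 3619·8.6 = 31123.4 kN·m/m
FS = M_R / M_D = 23177.7 / 31123.4 = 0.745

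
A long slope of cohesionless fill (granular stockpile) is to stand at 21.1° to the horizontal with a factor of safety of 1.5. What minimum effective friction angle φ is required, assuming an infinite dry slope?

FS = tanφ/tanβ ⇒ tanφ = FS · tanβ = 1.5 · tan21.1° = 0.5788
φ = arctan(0.5788) = 30.06°

φ = 30.1°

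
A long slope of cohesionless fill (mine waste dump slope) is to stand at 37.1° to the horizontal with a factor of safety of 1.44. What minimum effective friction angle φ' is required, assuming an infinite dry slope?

FS = tanφ'/tanβ ⇒ tanφ' = FS · tanβ = 1.44 · tan37.1° = 1.0891
φ' = arctan(1.0891) = 47.44°

φ' = 47.4°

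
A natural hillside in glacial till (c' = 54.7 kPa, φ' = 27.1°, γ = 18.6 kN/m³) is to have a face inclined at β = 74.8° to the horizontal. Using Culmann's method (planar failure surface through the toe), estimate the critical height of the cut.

Culmann's analysis gives the critical failure plane at α_cr = (β + φ')/2 = (74.8 + 27.1)/2 = 51.0°, and the critical height
H_c = (4c'/γ) · sinβ cosφ' / [1 − cos(β − φ')]
    = (4·54.7/18.6) · sin74.8°·cos27.1° / [1 − cos(47.7°)]
    = 11.763 · 0.9650·0.8902 / [1 − 0.6730]
    = 11.763 · 0.8591 / 0.3270
    = 30.91 m

H_c = 30.91 m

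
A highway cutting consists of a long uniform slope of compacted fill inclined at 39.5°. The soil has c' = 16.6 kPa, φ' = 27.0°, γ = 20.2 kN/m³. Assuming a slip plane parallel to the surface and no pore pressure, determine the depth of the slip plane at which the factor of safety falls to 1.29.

z = 2.49 m

Setting FS = 1.29 in FS = [c' + γz cos²β tanφ'] / [γz sinβ cosβ] and solving for z:
z = c' / [γ cosβ (FS·sinβ − cosβ·tanφ')]
  = 16.6 / [20.2·cos39.5°·(1.29·sin39.5° − cos39.5°·tan27.0°)]
  = 16.6 / [20.2·0.7716·(1.29·0.6361 − 0.7716·0.5095)]
  = 16.6 / 6.6615 = 2.492 m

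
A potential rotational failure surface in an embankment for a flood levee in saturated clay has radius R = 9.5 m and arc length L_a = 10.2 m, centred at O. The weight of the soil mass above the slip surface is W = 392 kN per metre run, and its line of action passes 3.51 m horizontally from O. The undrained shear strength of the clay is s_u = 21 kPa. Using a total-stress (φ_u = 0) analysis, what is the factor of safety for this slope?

Taking moments about the centre O, the resisting moment is provided by the undrained shear strength acting along the arc:
M_R = s_u·L_a·R = 21·10.20·9.5 = 2034.9 kN·m/m
M_D = W·d = 392·3.51 = 1375.9 kN·m/m
FS = M_R / M_D = 2034.9 / 1375.9 = 1.479

FS = 1.48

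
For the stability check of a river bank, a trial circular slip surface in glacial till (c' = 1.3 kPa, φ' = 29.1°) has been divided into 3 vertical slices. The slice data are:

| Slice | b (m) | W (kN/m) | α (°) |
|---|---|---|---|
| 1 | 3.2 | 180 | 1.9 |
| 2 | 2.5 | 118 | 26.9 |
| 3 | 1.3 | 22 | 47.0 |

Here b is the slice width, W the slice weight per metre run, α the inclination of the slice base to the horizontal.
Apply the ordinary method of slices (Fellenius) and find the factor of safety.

FS = 2.35

Ordinary method of slices: FS = Σ[c'·Δl_i + (W_i cosα_i)·tanφ'] / Σ W_i sinα_i, with Δl_i = b_i / cosα_i.
Slice 1: Δl = 3.2/cos1.9° = 3.202 m; N'_1 = 180·cos1.9° = 179.9; c'Δl = 4.16; W sinα = 6.0
Slice 2: Δl = 2.5/cos26.9° = 2.803 m; N'_2 = 118·cos26.9° = 105.2; c'Δl = 3.64; W sinα = 53.4
Slice 3: Δl = 1.3/cos47.0° = 1.906 m; N'_3 = 22·cos47.0° = 15.0; c'Δl = 2.48; W sinα = 16.1
Σc'Δl = 10.3 kN/m; ΣN' = 300.1 kN/m; ΣW sinα = 75.4 kN/m
Resisting = 10.3 + 300.1·tan29.1° = 10.3 + 167.1 = 177.3 kN/m
FS = 177.3 / 75.4 = 2.351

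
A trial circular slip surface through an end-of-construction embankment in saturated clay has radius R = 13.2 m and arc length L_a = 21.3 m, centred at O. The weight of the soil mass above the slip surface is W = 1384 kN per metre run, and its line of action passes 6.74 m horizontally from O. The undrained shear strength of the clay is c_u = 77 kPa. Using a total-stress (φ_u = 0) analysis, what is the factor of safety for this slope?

Taking moments about the centre O, the resisting moment is provided by the undrained shear strength acting along the arc:
M_R = c_u·L_a·R = 77·21.30·13.2 = 21649.3 kN·m/m
M_D = W·d = 1384·6.74 = 9328.2 kN·m/m
FS = M_R / M_D = 21649.3 / 9328.2 = 2.321

FS = 2.32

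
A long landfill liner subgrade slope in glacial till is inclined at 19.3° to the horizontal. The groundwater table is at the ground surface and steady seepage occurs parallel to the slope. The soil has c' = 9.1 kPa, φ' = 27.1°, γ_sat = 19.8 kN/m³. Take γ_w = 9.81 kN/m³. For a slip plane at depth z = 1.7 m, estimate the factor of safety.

With seepage parallel to the slope and the water table at the surface, the effective normal stress on the slip plane uses the buoyant unit weight γ' = γ_sat − γ_w while the driving shear stress uses γ_sat:
FS = [c' + γ' z cos²β tanφ'] / [γ_sat z sinβ cosβ]
γ' = 19.8 − 9.81 = 9.99 kN/m³
Numerator = 9.1 + 9.99·1.7·cos²19.3°·tan27.1° = 9.1 + 9.99·1.7·0.8908·0.5117 = 16.841 kPa
Denominator = 19.8·1.7·sin19.3°·cos19.3° = 19.8·1.7·0.3305·0.9438 = 10.500 kPa
FS = 16.841 / 10.500 = 1.604

FS = 1.60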